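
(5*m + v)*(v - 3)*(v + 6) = 5*m*v^2 + 15*m*v - 90*m + v^3 + 3*v^2 - 18*v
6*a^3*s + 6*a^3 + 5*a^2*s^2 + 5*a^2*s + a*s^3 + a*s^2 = (2*a + s)*(3*a + s)*(a*s + a)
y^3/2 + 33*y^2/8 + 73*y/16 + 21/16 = (y/2 + 1/4)*(y + 3/4)*(y + 7)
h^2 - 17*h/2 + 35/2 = (h - 5)*(h - 7/2)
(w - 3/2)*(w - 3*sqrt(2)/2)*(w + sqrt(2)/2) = w^3 - 3*w^2/2 - sqrt(2)*w^2 - 3*w/2 + 3*sqrt(2)*w/2 + 9/4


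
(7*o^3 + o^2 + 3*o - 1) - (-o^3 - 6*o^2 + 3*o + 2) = 8*o^3 + 7*o^2 - 3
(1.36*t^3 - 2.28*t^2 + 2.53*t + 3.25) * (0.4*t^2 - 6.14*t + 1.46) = 0.544*t^5 - 9.2624*t^4 + 16.9968*t^3 - 17.563*t^2 - 16.2612*t + 4.745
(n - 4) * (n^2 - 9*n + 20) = n^3 - 13*n^2 + 56*n - 80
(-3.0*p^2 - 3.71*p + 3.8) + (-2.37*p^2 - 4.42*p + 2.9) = -5.37*p^2 - 8.13*p + 6.7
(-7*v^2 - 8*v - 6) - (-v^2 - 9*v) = -6*v^2 + v - 6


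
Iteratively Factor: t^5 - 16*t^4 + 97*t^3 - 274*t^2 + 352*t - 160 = (t - 4)*(t^4 - 12*t^3 + 49*t^2 - 78*t + 40) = (t - 4)*(t - 1)*(t^3 - 11*t^2 + 38*t - 40) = (t - 4)*(t - 2)*(t - 1)*(t^2 - 9*t + 20) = (t - 4)^2*(t - 2)*(t - 1)*(t - 5)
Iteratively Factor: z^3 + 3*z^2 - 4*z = (z + 4)*(z^2 - z) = (z - 1)*(z + 4)*(z)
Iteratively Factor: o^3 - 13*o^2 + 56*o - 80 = (o - 5)*(o^2 - 8*o + 16) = (o - 5)*(o - 4)*(o - 4)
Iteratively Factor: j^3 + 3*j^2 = (j)*(j^2 + 3*j) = j*(j + 3)*(j)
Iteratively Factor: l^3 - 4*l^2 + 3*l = (l - 1)*(l^2 - 3*l) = (l - 3)*(l - 1)*(l)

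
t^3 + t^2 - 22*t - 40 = (t - 5)*(t + 2)*(t + 4)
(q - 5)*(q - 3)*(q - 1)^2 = q^4 - 10*q^3 + 32*q^2 - 38*q + 15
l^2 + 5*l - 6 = (l - 1)*(l + 6)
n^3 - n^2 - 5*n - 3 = (n - 3)*(n + 1)^2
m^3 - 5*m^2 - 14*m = m*(m - 7)*(m + 2)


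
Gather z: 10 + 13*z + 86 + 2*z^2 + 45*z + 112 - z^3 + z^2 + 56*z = -z^3 + 3*z^2 + 114*z + 208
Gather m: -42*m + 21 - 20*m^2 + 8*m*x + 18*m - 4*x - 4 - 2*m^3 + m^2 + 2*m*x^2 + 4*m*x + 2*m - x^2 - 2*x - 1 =-2*m^3 - 19*m^2 + m*(2*x^2 + 12*x - 22) - x^2 - 6*x + 16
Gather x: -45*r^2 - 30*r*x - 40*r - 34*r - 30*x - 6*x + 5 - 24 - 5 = -45*r^2 - 74*r + x*(-30*r - 36) - 24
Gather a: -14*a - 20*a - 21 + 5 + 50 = 34 - 34*a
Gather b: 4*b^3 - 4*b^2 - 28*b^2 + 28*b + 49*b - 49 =4*b^3 - 32*b^2 + 77*b - 49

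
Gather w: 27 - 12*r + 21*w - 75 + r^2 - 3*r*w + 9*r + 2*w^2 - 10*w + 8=r^2 - 3*r + 2*w^2 + w*(11 - 3*r) - 40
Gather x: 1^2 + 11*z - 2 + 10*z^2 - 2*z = 10*z^2 + 9*z - 1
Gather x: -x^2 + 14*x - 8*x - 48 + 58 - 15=-x^2 + 6*x - 5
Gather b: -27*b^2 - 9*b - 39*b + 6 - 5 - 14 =-27*b^2 - 48*b - 13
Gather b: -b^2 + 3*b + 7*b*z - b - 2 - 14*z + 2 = -b^2 + b*(7*z + 2) - 14*z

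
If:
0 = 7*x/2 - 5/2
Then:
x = 5/7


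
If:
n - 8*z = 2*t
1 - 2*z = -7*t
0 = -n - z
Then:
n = -2/67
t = -9/67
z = 2/67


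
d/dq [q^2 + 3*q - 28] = 2*q + 3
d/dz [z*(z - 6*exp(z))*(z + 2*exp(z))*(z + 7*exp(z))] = 3*z^3*exp(z) + 4*z^3 - 80*z^2*exp(2*z) + 9*z^2*exp(z) - 252*z*exp(3*z) - 80*z*exp(2*z) - 84*exp(3*z)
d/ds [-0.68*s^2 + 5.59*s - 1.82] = 5.59 - 1.36*s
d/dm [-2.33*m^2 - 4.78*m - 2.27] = -4.66*m - 4.78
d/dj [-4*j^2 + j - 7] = 1 - 8*j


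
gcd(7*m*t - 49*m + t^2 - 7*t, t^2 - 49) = t - 7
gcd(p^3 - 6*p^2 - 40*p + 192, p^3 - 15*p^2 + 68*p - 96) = p^2 - 12*p + 32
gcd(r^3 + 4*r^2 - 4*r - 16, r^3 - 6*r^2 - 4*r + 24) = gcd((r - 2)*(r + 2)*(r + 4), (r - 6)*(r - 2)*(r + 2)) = r^2 - 4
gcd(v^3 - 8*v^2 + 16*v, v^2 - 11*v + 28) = v - 4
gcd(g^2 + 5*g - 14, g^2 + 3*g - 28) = g + 7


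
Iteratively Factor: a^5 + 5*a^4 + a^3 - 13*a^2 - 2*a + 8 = (a + 2)*(a^4 + 3*a^3 - 5*a^2 - 3*a + 4) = (a + 2)*(a + 4)*(a^3 - a^2 - a + 1) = (a - 1)*(a + 2)*(a + 4)*(a^2 - 1) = (a - 1)^2*(a + 2)*(a + 4)*(a + 1)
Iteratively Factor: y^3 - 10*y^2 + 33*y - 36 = (y - 4)*(y^2 - 6*y + 9) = (y - 4)*(y - 3)*(y - 3)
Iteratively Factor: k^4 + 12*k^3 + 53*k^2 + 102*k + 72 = (k + 3)*(k^3 + 9*k^2 + 26*k + 24) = (k + 2)*(k + 3)*(k^2 + 7*k + 12) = (k + 2)*(k + 3)*(k + 4)*(k + 3)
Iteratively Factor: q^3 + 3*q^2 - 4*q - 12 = (q + 2)*(q^2 + q - 6) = (q + 2)*(q + 3)*(q - 2)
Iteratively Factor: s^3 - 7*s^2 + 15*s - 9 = (s - 1)*(s^2 - 6*s + 9) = (s - 3)*(s - 1)*(s - 3)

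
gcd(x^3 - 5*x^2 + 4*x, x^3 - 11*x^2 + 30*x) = x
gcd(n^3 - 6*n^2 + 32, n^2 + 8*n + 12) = n + 2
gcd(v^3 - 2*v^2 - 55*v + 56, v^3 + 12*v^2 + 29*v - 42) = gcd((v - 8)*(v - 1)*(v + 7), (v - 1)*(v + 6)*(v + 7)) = v^2 + 6*v - 7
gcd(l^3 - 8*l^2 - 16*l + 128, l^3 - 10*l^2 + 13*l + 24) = l - 8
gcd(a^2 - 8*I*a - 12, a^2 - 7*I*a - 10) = a - 2*I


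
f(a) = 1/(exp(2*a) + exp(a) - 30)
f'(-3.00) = 0.00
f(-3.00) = -0.03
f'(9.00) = 0.00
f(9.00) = 0.00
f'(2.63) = -0.01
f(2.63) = 0.01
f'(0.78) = -0.02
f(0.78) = -0.04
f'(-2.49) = -0.00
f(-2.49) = -0.03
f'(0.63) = -0.01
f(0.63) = -0.04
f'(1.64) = -19.46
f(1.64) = 0.58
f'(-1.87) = -0.00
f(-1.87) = -0.03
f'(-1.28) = -0.00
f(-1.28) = -0.03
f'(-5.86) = -0.00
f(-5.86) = -0.03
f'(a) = (-2*exp(2*a) - exp(a))/(exp(2*a) + exp(a) - 30)^2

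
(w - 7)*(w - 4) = w^2 - 11*w + 28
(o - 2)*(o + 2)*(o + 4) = o^3 + 4*o^2 - 4*o - 16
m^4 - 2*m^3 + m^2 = m^2*(m - 1)^2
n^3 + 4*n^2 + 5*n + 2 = (n + 1)^2*(n + 2)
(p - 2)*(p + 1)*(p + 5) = p^3 + 4*p^2 - 7*p - 10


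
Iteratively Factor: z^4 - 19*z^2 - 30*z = (z + 2)*(z^3 - 2*z^2 - 15*z) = z*(z + 2)*(z^2 - 2*z - 15) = z*(z + 2)*(z + 3)*(z - 5)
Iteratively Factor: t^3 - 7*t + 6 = (t + 3)*(t^2 - 3*t + 2) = (t - 1)*(t + 3)*(t - 2)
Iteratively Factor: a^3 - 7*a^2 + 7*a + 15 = (a - 5)*(a^2 - 2*a - 3) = (a - 5)*(a + 1)*(a - 3)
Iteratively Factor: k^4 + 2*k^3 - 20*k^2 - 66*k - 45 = (k + 3)*(k^3 - k^2 - 17*k - 15) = (k - 5)*(k + 3)*(k^2 + 4*k + 3) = (k - 5)*(k + 1)*(k + 3)*(k + 3)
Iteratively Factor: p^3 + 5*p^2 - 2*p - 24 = (p + 3)*(p^2 + 2*p - 8) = (p - 2)*(p + 3)*(p + 4)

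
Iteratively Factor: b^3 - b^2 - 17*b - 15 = (b + 1)*(b^2 - 2*b - 15) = (b - 5)*(b + 1)*(b + 3)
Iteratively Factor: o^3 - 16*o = (o + 4)*(o^2 - 4*o) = o*(o + 4)*(o - 4)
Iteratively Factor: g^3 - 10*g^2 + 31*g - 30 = (g - 2)*(g^2 - 8*g + 15) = (g - 3)*(g - 2)*(g - 5)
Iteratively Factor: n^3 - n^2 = (n)*(n^2 - n) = n^2*(n - 1)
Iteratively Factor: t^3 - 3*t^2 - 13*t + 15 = (t - 5)*(t^2 + 2*t - 3) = (t - 5)*(t + 3)*(t - 1)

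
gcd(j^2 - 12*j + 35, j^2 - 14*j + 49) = j - 7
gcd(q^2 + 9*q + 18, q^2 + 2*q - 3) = q + 3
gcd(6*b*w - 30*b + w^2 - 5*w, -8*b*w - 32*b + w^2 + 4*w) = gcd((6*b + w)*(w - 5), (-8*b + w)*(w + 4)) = 1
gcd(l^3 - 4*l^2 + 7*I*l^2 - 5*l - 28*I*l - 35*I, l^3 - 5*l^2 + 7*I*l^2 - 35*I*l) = l^2 + l*(-5 + 7*I) - 35*I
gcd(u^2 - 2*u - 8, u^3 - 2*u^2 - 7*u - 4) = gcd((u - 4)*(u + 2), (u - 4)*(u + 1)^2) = u - 4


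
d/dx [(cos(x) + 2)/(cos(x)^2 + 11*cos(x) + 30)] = (cos(x)^2 + 4*cos(x) - 8)*sin(x)/(cos(x)^2 + 11*cos(x) + 30)^2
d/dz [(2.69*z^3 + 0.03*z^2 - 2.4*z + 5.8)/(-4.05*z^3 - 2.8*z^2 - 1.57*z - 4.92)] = (-7.105427357601e-15*z^5 - 7.4105*z^4 - 27.8866*z^3 + 23.9985*z^2 + 32.1848*z + 20.914)/(16.4025*z^6 + 22.68*z^5 + 20.557*z^4 + 48.644*z^3 + 30.0169*z^2 + 15.4488*z + 24.2064)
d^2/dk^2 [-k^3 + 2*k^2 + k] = 4 - 6*k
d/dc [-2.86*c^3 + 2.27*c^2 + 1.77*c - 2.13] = -8.58*c^2 + 4.54*c + 1.77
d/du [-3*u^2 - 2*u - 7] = -6*u - 2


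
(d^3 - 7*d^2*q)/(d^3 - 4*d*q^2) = d*(d - 7*q)/(d^2 - 4*q^2)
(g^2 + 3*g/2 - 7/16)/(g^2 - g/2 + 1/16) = (4*g + 7)/(4*g - 1)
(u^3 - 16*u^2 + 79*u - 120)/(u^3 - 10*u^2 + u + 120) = (u - 3)/(u + 3)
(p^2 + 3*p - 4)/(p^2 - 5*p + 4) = (p + 4)/(p - 4)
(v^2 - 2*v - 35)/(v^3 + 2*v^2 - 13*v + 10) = (v - 7)/(v^2 - 3*v + 2)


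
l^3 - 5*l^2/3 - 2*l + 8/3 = (l - 2)*(l - 1)*(l + 4/3)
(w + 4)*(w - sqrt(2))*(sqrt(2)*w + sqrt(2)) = sqrt(2)*w^3 - 2*w^2 + 5*sqrt(2)*w^2 - 10*w + 4*sqrt(2)*w - 8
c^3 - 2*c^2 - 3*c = c*(c - 3)*(c + 1)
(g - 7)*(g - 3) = g^2 - 10*g + 21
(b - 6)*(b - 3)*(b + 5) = b^3 - 4*b^2 - 27*b + 90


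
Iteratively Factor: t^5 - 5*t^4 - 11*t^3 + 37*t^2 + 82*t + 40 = (t + 1)*(t^4 - 6*t^3 - 5*t^2 + 42*t + 40) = (t - 5)*(t + 1)*(t^3 - t^2 - 10*t - 8) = (t - 5)*(t - 4)*(t + 1)*(t^2 + 3*t + 2) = (t - 5)*(t - 4)*(t + 1)^2*(t + 2)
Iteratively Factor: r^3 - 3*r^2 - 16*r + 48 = (r - 3)*(r^2 - 16) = (r - 4)*(r - 3)*(r + 4)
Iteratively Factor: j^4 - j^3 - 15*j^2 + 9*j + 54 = (j - 3)*(j^3 + 2*j^2 - 9*j - 18) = (j - 3)*(j + 3)*(j^2 - j - 6) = (j - 3)^2*(j + 3)*(j + 2)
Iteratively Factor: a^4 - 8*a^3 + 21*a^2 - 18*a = (a - 2)*(a^3 - 6*a^2 + 9*a) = (a - 3)*(a - 2)*(a^2 - 3*a) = (a - 3)^2*(a - 2)*(a)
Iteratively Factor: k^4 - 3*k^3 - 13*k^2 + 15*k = (k + 3)*(k^3 - 6*k^2 + 5*k) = k*(k + 3)*(k^2 - 6*k + 5) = k*(k - 5)*(k + 3)*(k - 1)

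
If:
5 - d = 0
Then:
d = 5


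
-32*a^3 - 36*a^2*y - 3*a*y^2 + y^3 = (-8*a + y)*(a + y)*(4*a + y)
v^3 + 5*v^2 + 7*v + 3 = (v + 1)^2*(v + 3)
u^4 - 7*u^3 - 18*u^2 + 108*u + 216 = (u - 6)^2*(u + 2)*(u + 3)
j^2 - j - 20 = (j - 5)*(j + 4)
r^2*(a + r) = a*r^2 + r^3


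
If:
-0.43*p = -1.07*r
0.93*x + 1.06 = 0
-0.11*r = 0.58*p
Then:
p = 0.00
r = 0.00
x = -1.14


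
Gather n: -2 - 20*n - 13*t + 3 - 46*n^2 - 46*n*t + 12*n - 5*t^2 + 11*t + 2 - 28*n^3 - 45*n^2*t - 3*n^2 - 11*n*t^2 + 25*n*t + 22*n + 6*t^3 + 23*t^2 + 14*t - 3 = -28*n^3 + n^2*(-45*t - 49) + n*(-11*t^2 - 21*t + 14) + 6*t^3 + 18*t^2 + 12*t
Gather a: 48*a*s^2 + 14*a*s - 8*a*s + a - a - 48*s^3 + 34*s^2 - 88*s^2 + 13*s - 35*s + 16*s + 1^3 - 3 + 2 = a*(48*s^2 + 6*s) - 48*s^3 - 54*s^2 - 6*s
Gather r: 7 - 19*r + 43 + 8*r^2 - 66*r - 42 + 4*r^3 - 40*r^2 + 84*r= 4*r^3 - 32*r^2 - r + 8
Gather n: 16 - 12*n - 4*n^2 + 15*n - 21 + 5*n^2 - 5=n^2 + 3*n - 10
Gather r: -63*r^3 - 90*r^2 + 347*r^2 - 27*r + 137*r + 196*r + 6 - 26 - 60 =-63*r^3 + 257*r^2 + 306*r - 80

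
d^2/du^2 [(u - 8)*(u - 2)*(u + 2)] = 6*u - 16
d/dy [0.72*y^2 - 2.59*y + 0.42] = 1.44*y - 2.59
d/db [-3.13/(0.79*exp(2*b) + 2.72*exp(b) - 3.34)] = (4.9454*exp(b) + 8.5136)*exp(b)/(0.79*exp(2*b) + 2.72*exp(b) - 3.34)^2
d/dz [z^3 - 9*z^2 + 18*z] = 3*z^2 - 18*z + 18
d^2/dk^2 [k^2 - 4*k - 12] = 2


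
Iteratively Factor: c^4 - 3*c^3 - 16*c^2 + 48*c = (c)*(c^3 - 3*c^2 - 16*c + 48) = c*(c - 4)*(c^2 + c - 12) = c*(c - 4)*(c + 4)*(c - 3)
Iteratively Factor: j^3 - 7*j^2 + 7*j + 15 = (j - 3)*(j^2 - 4*j - 5) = (j - 3)*(j + 1)*(j - 5)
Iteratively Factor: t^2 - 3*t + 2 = (t - 2)*(t - 1)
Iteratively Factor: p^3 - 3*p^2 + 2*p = (p - 1)*(p^2 - 2*p) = (p - 2)*(p - 1)*(p)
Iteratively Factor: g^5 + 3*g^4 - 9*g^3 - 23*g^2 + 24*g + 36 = (g + 3)*(g^4 - 9*g^2 + 4*g + 12) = (g - 2)*(g + 3)*(g^3 + 2*g^2 - 5*g - 6) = (g - 2)^2*(g + 3)*(g^2 + 4*g + 3) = (g - 2)^2*(g + 3)^2*(g + 1)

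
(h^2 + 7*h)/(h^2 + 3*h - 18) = h*(h + 7)/(h^2 + 3*h - 18)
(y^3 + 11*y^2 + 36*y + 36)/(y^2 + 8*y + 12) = y + 3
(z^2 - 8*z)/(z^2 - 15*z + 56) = z/(z - 7)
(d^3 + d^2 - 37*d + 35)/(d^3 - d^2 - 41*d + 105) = (d - 1)/(d - 3)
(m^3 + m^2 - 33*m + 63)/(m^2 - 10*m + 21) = (m^2 + 4*m - 21)/(m - 7)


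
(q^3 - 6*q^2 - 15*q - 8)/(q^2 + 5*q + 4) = (q^2 - 7*q - 8)/(q + 4)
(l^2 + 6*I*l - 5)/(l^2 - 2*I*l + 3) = (l + 5*I)/(l - 3*I)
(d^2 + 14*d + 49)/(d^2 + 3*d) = (d^2 + 14*d + 49)/(d*(d + 3))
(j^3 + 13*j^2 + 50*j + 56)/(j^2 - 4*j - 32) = (j^2 + 9*j + 14)/(j - 8)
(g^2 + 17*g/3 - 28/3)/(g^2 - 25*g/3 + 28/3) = (g + 7)/(g - 7)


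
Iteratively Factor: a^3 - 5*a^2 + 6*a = (a - 2)*(a^2 - 3*a) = (a - 3)*(a - 2)*(a)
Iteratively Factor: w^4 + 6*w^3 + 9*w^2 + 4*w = (w + 4)*(w^3 + 2*w^2 + w) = (w + 1)*(w + 4)*(w^2 + w) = w*(w + 1)*(w + 4)*(w + 1)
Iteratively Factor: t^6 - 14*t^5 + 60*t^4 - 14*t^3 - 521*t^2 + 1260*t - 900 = (t - 2)*(t^5 - 12*t^4 + 36*t^3 + 58*t^2 - 405*t + 450) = (t - 5)*(t - 2)*(t^4 - 7*t^3 + t^2 + 63*t - 90) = (t - 5)^2*(t - 2)*(t^3 - 2*t^2 - 9*t + 18) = (t - 5)^2*(t - 3)*(t - 2)*(t^2 + t - 6) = (t - 5)^2*(t - 3)*(t - 2)^2*(t + 3)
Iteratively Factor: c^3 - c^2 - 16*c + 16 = (c - 1)*(c^2 - 16) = (c - 4)*(c - 1)*(c + 4)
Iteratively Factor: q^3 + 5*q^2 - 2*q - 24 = (q + 4)*(q^2 + q - 6) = (q - 2)*(q + 4)*(q + 3)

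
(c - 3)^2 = c^2 - 6*c + 9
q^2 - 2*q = q*(q - 2)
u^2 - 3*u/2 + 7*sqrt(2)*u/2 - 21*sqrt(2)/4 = (u - 3/2)*(u + 7*sqrt(2)/2)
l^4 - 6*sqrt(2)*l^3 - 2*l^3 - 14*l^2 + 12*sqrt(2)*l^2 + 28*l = l*(l - 2)*(l - 7*sqrt(2))*(l + sqrt(2))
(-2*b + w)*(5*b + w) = -10*b^2 + 3*b*w + w^2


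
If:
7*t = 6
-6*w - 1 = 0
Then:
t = 6/7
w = -1/6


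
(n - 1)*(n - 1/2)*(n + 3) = n^3 + 3*n^2/2 - 4*n + 3/2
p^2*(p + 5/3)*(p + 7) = p^4 + 26*p^3/3 + 35*p^2/3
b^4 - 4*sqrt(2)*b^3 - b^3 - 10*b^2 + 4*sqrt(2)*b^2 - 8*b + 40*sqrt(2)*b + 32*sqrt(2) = (b - 4)*(b + 1)*(b + 2)*(b - 4*sqrt(2))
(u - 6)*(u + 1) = u^2 - 5*u - 6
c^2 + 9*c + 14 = (c + 2)*(c + 7)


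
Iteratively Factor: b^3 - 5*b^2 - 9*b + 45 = (b + 3)*(b^2 - 8*b + 15) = (b - 3)*(b + 3)*(b - 5)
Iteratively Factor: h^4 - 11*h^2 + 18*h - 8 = (h + 4)*(h^3 - 4*h^2 + 5*h - 2) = (h - 2)*(h + 4)*(h^2 - 2*h + 1) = (h - 2)*(h - 1)*(h + 4)*(h - 1)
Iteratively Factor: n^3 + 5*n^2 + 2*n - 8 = (n + 4)*(n^2 + n - 2) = (n - 1)*(n + 4)*(n + 2)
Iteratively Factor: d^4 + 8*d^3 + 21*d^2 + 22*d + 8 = (d + 1)*(d^3 + 7*d^2 + 14*d + 8) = (d + 1)^2*(d^2 + 6*d + 8) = (d + 1)^2*(d + 4)*(d + 2)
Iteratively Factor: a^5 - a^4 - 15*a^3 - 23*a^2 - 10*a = (a - 5)*(a^4 + 4*a^3 + 5*a^2 + 2*a) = a*(a - 5)*(a^3 + 4*a^2 + 5*a + 2) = a*(a - 5)*(a + 1)*(a^2 + 3*a + 2) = a*(a - 5)*(a + 1)*(a + 2)*(a + 1)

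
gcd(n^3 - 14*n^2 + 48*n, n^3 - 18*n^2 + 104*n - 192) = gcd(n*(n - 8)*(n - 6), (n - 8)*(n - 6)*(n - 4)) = n^2 - 14*n + 48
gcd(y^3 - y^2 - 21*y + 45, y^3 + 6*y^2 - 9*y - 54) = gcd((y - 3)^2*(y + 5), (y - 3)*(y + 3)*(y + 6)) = y - 3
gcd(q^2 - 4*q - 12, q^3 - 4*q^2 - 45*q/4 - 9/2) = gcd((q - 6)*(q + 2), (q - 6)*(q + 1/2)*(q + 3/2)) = q - 6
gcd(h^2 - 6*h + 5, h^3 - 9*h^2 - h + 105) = h - 5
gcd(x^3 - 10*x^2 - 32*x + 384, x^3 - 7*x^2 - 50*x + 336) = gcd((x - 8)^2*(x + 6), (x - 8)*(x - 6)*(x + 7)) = x - 8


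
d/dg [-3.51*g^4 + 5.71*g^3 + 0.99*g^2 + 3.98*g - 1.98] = -14.04*g^3 + 17.13*g^2 + 1.98*g + 3.98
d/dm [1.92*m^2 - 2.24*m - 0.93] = 3.84*m - 2.24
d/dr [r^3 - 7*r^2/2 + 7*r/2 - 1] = 3*r^2 - 7*r + 7/2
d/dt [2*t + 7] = 2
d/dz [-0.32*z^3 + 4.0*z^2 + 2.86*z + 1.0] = -0.96*z^2 + 8.0*z + 2.86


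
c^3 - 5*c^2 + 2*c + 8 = (c - 4)*(c - 2)*(c + 1)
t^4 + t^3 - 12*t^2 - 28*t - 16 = (t - 4)*(t + 1)*(t + 2)^2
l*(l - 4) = l^2 - 4*l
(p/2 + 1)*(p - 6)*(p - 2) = p^3/2 - 3*p^2 - 2*p + 12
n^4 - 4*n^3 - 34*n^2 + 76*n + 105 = (n - 7)*(n - 3)*(n + 1)*(n + 5)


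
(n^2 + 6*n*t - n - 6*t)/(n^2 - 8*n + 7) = (n + 6*t)/(n - 7)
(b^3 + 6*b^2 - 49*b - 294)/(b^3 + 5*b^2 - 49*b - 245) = (b + 6)/(b + 5)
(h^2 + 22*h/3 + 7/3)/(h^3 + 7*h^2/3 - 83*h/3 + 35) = (3*h + 1)/(3*h^2 - 14*h + 15)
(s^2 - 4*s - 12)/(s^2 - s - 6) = (s - 6)/(s - 3)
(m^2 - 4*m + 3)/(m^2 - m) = (m - 3)/m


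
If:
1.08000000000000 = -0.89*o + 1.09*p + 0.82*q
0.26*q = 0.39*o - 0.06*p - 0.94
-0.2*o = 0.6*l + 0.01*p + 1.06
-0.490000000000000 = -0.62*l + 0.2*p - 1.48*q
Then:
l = -3.23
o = 4.24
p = 2.89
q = 2.07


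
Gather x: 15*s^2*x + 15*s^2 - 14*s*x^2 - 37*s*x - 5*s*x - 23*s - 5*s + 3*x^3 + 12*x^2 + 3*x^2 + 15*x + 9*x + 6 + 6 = 15*s^2 - 28*s + 3*x^3 + x^2*(15 - 14*s) + x*(15*s^2 - 42*s + 24) + 12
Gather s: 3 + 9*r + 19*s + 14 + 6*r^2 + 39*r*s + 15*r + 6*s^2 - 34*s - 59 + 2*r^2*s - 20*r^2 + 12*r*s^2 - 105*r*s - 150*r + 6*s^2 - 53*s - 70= -14*r^2 - 126*r + s^2*(12*r + 12) + s*(2*r^2 - 66*r - 68) - 112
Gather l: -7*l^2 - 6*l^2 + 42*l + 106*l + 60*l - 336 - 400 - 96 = -13*l^2 + 208*l - 832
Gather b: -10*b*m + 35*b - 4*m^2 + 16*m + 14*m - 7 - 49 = b*(35 - 10*m) - 4*m^2 + 30*m - 56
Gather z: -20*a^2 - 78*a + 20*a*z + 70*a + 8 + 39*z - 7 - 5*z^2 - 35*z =-20*a^2 - 8*a - 5*z^2 + z*(20*a + 4) + 1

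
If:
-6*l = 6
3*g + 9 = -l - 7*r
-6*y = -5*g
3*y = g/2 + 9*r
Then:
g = -72/41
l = -1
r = -16/41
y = -60/41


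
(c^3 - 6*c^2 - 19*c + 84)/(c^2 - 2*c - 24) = (c^2 - 10*c + 21)/(c - 6)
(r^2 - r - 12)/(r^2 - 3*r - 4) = (r + 3)/(r + 1)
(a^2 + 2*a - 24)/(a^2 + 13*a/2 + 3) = 2*(a - 4)/(2*a + 1)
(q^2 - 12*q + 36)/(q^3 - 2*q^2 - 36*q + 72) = (q - 6)/(q^2 + 4*q - 12)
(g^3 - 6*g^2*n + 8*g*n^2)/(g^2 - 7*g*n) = (g^2 - 6*g*n + 8*n^2)/(g - 7*n)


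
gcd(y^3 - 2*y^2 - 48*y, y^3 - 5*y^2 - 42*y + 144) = y^2 - 2*y - 48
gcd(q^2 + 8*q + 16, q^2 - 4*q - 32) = q + 4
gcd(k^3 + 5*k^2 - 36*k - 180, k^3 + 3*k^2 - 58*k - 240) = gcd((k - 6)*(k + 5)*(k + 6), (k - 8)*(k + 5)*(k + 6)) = k^2 + 11*k + 30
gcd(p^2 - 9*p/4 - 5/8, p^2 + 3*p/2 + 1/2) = 1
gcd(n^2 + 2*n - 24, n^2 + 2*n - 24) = n^2 + 2*n - 24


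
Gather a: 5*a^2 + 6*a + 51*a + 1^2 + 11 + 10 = 5*a^2 + 57*a + 22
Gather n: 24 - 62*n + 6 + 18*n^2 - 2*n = 18*n^2 - 64*n + 30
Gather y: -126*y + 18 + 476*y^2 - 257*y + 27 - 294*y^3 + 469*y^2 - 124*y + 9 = -294*y^3 + 945*y^2 - 507*y + 54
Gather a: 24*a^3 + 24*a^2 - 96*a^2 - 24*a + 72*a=24*a^3 - 72*a^2 + 48*a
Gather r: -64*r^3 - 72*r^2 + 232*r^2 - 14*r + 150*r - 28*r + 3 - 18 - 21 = -64*r^3 + 160*r^2 + 108*r - 36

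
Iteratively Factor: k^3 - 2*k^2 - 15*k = (k - 5)*(k^2 + 3*k) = k*(k - 5)*(k + 3)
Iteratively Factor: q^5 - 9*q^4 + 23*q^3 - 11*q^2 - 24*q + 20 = (q - 5)*(q^4 - 4*q^3 + 3*q^2 + 4*q - 4) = (q - 5)*(q + 1)*(q^3 - 5*q^2 + 8*q - 4) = (q - 5)*(q - 2)*(q + 1)*(q^2 - 3*q + 2) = (q - 5)*(q - 2)*(q - 1)*(q + 1)*(q - 2)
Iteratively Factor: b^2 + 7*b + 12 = (b + 4)*(b + 3)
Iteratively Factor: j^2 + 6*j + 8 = (j + 4)*(j + 2)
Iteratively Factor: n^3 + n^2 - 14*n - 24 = (n - 4)*(n^2 + 5*n + 6) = (n - 4)*(n + 2)*(n + 3)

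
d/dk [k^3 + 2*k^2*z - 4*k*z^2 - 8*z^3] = 3*k^2 + 4*k*z - 4*z^2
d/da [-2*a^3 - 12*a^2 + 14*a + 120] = -6*a^2 - 24*a + 14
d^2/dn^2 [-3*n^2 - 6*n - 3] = -6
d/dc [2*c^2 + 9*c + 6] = 4*c + 9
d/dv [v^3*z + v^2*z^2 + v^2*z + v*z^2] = z*(3*v^2 + 2*v*z + 2*v + z)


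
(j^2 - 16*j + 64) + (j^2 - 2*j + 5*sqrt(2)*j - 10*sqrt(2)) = 2*j^2 - 18*j + 5*sqrt(2)*j - 10*sqrt(2) + 64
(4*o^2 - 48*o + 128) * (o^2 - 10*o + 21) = 4*o^4 - 88*o^3 + 692*o^2 - 2288*o + 2688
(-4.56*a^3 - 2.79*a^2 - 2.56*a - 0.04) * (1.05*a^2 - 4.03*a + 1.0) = -4.788*a^5 + 15.4473*a^4 + 3.9957*a^3 + 7.4848*a^2 - 2.3988*a - 0.04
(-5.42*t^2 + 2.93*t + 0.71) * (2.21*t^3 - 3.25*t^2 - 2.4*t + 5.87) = -11.9782*t^5 + 24.0903*t^4 + 5.0546*t^3 - 41.1549*t^2 + 15.4951*t + 4.1677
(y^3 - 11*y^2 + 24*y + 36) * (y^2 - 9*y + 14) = y^5 - 20*y^4 + 137*y^3 - 334*y^2 + 12*y + 504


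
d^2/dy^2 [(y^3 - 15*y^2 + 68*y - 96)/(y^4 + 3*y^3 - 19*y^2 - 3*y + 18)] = 2*(y^6 - 36*y^5 - 21*y^4 + 1140*y^3 + 3036*y^2 - 1296*y + 1292)/(y^9 + 18*y^8 + 105*y^7 + 162*y^6 - 321*y^5 - 594*y^4 + 323*y^3 + 630*y^2 - 108*y - 216)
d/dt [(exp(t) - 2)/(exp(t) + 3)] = 5*exp(t)/(exp(t) + 3)^2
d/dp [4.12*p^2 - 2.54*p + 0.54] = 8.24*p - 2.54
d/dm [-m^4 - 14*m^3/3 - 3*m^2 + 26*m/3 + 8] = -4*m^3 - 14*m^2 - 6*m + 26/3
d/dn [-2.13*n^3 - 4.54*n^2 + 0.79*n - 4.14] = -6.39*n^2 - 9.08*n + 0.79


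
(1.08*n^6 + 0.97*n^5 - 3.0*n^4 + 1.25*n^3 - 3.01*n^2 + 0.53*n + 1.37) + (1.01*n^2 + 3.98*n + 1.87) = 1.08*n^6 + 0.97*n^5 - 3.0*n^4 + 1.25*n^3 - 2.0*n^2 + 4.51*n + 3.24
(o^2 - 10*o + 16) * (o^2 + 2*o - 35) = o^4 - 8*o^3 - 39*o^2 + 382*o - 560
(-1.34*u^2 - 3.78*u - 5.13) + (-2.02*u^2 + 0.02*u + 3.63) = -3.36*u^2 - 3.76*u - 1.5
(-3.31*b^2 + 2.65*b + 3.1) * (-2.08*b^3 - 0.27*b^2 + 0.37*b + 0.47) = 6.8848*b^5 - 4.6183*b^4 - 8.3882*b^3 - 1.4122*b^2 + 2.3925*b + 1.457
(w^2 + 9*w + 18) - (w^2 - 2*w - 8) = 11*w + 26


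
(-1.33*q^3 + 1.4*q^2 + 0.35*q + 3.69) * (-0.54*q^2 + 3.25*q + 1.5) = 0.7182*q^5 - 5.0785*q^4 + 2.366*q^3 + 1.2449*q^2 + 12.5175*q + 5.535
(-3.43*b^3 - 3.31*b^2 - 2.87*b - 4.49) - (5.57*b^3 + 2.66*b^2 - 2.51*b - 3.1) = -9.0*b^3 - 5.97*b^2 - 0.36*b - 1.39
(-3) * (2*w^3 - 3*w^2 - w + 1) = -6*w^3 + 9*w^2 + 3*w - 3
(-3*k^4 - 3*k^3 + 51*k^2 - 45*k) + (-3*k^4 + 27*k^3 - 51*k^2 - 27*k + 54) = -6*k^4 + 24*k^3 - 72*k + 54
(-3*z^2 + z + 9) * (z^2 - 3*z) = -3*z^4 + 10*z^3 + 6*z^2 - 27*z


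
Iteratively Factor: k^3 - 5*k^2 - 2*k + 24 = (k - 4)*(k^2 - k - 6) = (k - 4)*(k - 3)*(k + 2)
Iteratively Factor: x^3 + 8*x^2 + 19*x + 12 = (x + 1)*(x^2 + 7*x + 12) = (x + 1)*(x + 4)*(x + 3)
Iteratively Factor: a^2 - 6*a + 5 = (a - 5)*(a - 1)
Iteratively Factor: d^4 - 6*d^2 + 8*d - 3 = (d - 1)*(d^3 + d^2 - 5*d + 3) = (d - 1)^2*(d^2 + 2*d - 3) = (d - 1)^2*(d + 3)*(d - 1)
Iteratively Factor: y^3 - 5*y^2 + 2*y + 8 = (y + 1)*(y^2 - 6*y + 8) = (y - 4)*(y + 1)*(y - 2)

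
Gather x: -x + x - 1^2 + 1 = 0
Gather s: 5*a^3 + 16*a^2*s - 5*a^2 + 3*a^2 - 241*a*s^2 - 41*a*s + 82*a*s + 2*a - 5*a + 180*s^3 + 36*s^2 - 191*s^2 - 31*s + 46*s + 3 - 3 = 5*a^3 - 2*a^2 - 3*a + 180*s^3 + s^2*(-241*a - 155) + s*(16*a^2 + 41*a + 15)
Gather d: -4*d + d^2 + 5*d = d^2 + d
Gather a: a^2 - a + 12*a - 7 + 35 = a^2 + 11*a + 28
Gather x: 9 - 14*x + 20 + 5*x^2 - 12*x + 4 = 5*x^2 - 26*x + 33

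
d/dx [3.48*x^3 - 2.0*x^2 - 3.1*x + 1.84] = 10.44*x^2 - 4.0*x - 3.1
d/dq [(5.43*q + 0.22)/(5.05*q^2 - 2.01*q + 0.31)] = (-27.4215*q^2 - 2.222*q + 2.1255)/(25.5025*q^4 - 20.301*q^3 + 7.1711*q^2 - 1.2462*q + 0.0961)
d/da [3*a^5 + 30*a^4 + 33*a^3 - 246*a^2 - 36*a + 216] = 15*a^4 + 120*a^3 + 99*a^2 - 492*a - 36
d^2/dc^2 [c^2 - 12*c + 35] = 2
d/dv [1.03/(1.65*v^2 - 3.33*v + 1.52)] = (3.4299 - 3.399*v)/(1.65*v^2 - 3.33*v + 1.52)^2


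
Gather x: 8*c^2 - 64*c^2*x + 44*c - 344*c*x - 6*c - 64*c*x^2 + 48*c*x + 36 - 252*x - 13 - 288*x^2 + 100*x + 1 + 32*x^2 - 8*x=8*c^2 + 38*c + x^2*(-64*c - 256) + x*(-64*c^2 - 296*c - 160) + 24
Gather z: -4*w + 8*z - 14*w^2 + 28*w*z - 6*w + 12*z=-14*w^2 - 10*w + z*(28*w + 20)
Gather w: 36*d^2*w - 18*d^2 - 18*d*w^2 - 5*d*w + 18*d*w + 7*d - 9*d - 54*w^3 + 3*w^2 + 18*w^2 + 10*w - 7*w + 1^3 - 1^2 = -18*d^2 - 2*d - 54*w^3 + w^2*(21 - 18*d) + w*(36*d^2 + 13*d + 3)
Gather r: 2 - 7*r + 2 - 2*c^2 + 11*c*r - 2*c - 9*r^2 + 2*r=-2*c^2 - 2*c - 9*r^2 + r*(11*c - 5) + 4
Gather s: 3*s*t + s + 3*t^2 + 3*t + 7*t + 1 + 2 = s*(3*t + 1) + 3*t^2 + 10*t + 3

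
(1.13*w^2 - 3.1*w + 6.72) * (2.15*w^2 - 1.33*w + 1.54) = 2.4295*w^4 - 8.1679*w^3 + 20.3112*w^2 - 13.7116*w + 10.3488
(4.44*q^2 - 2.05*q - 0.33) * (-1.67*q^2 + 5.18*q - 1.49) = -7.4148*q^4 + 26.4227*q^3 - 16.6835*q^2 + 1.3451*q + 0.4917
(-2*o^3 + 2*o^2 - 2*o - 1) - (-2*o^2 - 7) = -2*o^3 + 4*o^2 - 2*o + 6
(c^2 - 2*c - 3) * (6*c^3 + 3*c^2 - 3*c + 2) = 6*c^5 - 9*c^4 - 27*c^3 - c^2 + 5*c - 6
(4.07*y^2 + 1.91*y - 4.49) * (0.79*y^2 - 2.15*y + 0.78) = 3.2153*y^4 - 7.2416*y^3 - 4.479*y^2 + 11.1433*y - 3.5022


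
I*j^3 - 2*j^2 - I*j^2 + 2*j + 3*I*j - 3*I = (j - I)*(j + 3*I)*(I*j - I)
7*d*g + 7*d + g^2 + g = (7*d + g)*(g + 1)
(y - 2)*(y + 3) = y^2 + y - 6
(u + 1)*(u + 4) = u^2 + 5*u + 4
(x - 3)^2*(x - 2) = x^3 - 8*x^2 + 21*x - 18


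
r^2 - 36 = (r - 6)*(r + 6)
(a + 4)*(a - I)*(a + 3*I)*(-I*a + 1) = -I*a^4 + 3*a^3 - 4*I*a^3 + 12*a^2 - I*a^2 + 3*a - 4*I*a + 12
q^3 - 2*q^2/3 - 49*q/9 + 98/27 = (q - 7/3)*(q - 2/3)*(q + 7/3)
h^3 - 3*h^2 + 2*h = h*(h - 2)*(h - 1)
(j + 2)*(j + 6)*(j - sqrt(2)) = j^3 - sqrt(2)*j^2 + 8*j^2 - 8*sqrt(2)*j + 12*j - 12*sqrt(2)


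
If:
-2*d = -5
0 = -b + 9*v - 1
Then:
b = 9*v - 1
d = 5/2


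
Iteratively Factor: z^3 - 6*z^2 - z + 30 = (z + 2)*(z^2 - 8*z + 15) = (z - 3)*(z + 2)*(z - 5)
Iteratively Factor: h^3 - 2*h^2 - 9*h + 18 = (h - 3)*(h^2 + h - 6) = (h - 3)*(h - 2)*(h + 3)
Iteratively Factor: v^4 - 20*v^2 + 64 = (v - 4)*(v^3 + 4*v^2 - 4*v - 16) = (v - 4)*(v + 4)*(v^2 - 4) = (v - 4)*(v + 2)*(v + 4)*(v - 2)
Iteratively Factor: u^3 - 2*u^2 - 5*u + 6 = (u - 3)*(u^2 + u - 2) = (u - 3)*(u + 2)*(u - 1)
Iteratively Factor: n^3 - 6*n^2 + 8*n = (n - 2)*(n^2 - 4*n) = (n - 4)*(n - 2)*(n)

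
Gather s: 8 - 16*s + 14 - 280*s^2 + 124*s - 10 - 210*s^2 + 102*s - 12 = -490*s^2 + 210*s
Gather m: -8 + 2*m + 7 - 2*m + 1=0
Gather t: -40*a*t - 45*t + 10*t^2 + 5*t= 10*t^2 + t*(-40*a - 40)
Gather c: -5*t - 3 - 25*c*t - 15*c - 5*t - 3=c*(-25*t - 15) - 10*t - 6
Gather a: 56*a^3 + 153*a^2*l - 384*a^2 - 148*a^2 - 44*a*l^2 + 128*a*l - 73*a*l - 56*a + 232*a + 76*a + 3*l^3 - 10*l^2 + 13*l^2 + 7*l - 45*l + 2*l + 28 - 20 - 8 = 56*a^3 + a^2*(153*l - 532) + a*(-44*l^2 + 55*l + 252) + 3*l^3 + 3*l^2 - 36*l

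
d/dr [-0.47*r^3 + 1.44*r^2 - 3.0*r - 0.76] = -1.41*r^2 + 2.88*r - 3.0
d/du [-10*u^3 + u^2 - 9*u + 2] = -30*u^2 + 2*u - 9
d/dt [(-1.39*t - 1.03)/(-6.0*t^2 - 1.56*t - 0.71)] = (8.34*t^2 + 2.1684*t - (1.39*t + 1.03)*(12.0*t + 1.56) + 0.9869)/(6.0*t^2 + 1.56*t + 0.71)^2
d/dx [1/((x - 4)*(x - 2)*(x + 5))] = (-(x - 4)*(x - 2) - (x - 4)*(x + 5) - (x - 2)*(x + 5))/((x - 4)^2*(x - 2)^2*(x + 5)^2)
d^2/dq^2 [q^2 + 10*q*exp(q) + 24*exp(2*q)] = 10*q*exp(q) + 96*exp(2*q) + 20*exp(q) + 2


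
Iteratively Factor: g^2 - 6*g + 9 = (g - 3)*(g - 3)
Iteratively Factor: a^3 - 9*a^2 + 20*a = (a - 5)*(a^2 - 4*a) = (a - 5)*(a - 4)*(a)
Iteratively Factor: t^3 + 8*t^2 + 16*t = (t + 4)*(t^2 + 4*t) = t*(t + 4)*(t + 4)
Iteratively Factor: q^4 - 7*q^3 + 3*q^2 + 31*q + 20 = (q - 5)*(q^3 - 2*q^2 - 7*q - 4) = (q - 5)*(q - 4)*(q^2 + 2*q + 1) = (q - 5)*(q - 4)*(q + 1)*(q + 1)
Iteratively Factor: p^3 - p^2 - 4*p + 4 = (p - 2)*(p^2 + p - 2) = (p - 2)*(p + 2)*(p - 1)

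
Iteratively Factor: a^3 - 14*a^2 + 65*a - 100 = (a - 5)*(a^2 - 9*a + 20) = (a - 5)*(a - 4)*(a - 5)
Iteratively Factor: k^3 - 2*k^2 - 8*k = (k - 4)*(k^2 + 2*k) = k*(k - 4)*(k + 2)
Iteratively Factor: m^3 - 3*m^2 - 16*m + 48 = (m + 4)*(m^2 - 7*m + 12) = (m - 4)*(m + 4)*(m - 3)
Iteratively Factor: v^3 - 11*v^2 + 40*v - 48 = (v - 4)*(v^2 - 7*v + 12) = (v - 4)*(v - 3)*(v - 4)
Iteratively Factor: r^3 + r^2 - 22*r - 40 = (r - 5)*(r^2 + 6*r + 8) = (r - 5)*(r + 4)*(r + 2)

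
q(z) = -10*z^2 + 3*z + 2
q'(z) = 3 - 20*z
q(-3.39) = -123.09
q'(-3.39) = 70.80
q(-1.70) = -32.00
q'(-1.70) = 37.00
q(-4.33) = -198.48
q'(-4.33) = 89.60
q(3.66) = -120.98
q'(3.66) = -70.20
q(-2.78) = -83.62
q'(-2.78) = 58.60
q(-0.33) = -0.08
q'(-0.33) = 9.60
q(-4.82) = -244.78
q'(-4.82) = 99.40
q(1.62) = -19.38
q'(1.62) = -29.40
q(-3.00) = -97.00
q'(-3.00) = 63.00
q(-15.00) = -2293.00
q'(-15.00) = 303.00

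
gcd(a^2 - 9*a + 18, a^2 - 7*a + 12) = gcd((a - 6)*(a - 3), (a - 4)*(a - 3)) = a - 3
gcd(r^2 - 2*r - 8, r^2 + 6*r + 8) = r + 2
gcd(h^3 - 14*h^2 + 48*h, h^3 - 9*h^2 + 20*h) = h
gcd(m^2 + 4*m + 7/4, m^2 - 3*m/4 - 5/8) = m + 1/2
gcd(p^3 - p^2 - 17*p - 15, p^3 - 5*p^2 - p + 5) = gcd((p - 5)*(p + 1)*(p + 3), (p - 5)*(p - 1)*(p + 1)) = p^2 - 4*p - 5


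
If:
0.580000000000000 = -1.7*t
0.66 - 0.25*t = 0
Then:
No Solution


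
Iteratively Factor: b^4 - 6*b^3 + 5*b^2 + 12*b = (b - 4)*(b^3 - 2*b^2 - 3*b) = (b - 4)*(b + 1)*(b^2 - 3*b) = (b - 4)*(b - 3)*(b + 1)*(b)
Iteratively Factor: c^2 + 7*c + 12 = (c + 4)*(c + 3)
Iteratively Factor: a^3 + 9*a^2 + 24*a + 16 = (a + 4)*(a^2 + 5*a + 4) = (a + 1)*(a + 4)*(a + 4)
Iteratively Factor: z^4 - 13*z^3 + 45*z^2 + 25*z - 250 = (z - 5)*(z^3 - 8*z^2 + 5*z + 50) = (z - 5)^2*(z^2 - 3*z - 10) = (z - 5)^2*(z + 2)*(z - 5)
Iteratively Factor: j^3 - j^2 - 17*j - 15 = (j - 5)*(j^2 + 4*j + 3) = (j - 5)*(j + 1)*(j + 3)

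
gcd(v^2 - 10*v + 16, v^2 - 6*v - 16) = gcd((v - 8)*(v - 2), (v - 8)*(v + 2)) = v - 8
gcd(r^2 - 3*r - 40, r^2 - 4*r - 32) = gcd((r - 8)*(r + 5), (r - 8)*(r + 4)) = r - 8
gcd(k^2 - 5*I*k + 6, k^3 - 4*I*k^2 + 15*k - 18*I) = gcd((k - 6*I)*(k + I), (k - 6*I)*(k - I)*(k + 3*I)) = k - 6*I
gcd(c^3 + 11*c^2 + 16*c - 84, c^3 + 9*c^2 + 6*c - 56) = c^2 + 5*c - 14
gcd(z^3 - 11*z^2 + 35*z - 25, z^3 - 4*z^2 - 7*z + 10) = z^2 - 6*z + 5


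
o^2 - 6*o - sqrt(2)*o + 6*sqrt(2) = (o - 6)*(o - sqrt(2))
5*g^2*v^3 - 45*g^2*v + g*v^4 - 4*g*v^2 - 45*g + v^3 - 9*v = (5*g + v)*(v - 3)*(v + 3)*(g*v + 1)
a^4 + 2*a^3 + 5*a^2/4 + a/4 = a*(a + 1/2)^2*(a + 1)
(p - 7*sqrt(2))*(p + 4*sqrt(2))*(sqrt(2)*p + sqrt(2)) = sqrt(2)*p^3 - 6*p^2 + sqrt(2)*p^2 - 56*sqrt(2)*p - 6*p - 56*sqrt(2)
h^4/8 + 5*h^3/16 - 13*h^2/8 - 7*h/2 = h*(h/4 + 1)*(h/2 + 1)*(h - 7/2)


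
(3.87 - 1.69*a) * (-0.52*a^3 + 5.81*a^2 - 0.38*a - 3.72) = 0.8788*a^4 - 11.8313*a^3 + 23.1269*a^2 + 4.8162*a - 14.3964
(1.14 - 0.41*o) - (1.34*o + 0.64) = 0.5 - 1.75*o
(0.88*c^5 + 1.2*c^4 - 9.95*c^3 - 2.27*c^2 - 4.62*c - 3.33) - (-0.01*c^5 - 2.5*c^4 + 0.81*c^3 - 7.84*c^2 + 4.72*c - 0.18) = 0.89*c^5 + 3.7*c^4 - 10.76*c^3 + 5.57*c^2 - 9.34*c - 3.15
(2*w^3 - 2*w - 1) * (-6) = -12*w^3 + 12*w + 6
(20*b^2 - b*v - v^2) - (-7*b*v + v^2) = 20*b^2 + 6*b*v - 2*v^2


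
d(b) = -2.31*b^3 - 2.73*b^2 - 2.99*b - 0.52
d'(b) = -6.93*b^2 - 5.46*b - 2.99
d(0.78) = -5.61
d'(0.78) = -11.47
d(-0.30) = 0.19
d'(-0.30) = -1.98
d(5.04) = -380.67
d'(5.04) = -206.54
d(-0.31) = 0.21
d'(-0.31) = -1.96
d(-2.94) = 43.38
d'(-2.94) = -46.84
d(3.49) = -142.40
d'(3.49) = -106.45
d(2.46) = -58.79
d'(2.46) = -58.36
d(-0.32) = 0.23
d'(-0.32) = -1.95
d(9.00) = -1932.55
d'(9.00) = -613.46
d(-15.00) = 7226.33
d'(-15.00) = -1480.34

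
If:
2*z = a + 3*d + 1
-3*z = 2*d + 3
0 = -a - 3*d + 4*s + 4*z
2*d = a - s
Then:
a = -71/80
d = -39/80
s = 7/80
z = -27/40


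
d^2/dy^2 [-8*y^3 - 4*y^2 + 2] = -48*y - 8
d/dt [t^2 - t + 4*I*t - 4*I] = 2*t - 1 + 4*I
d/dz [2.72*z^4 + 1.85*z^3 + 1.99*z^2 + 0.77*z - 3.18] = 10.88*z^3 + 5.55*z^2 + 3.98*z + 0.77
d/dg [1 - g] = -1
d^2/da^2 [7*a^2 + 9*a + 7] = 14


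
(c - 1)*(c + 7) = c^2 + 6*c - 7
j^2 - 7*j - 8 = (j - 8)*(j + 1)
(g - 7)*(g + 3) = g^2 - 4*g - 21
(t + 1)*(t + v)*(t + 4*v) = t^3 + 5*t^2*v + t^2 + 4*t*v^2 + 5*t*v + 4*v^2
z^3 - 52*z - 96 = (z - 8)*(z + 2)*(z + 6)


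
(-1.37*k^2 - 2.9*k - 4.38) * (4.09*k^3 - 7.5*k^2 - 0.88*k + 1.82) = -5.6033*k^5 - 1.586*k^4 + 5.0414*k^3 + 32.9086*k^2 - 1.4236*k - 7.9716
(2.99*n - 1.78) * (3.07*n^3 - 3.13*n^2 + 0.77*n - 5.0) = 9.1793*n^4 - 14.8233*n^3 + 7.8737*n^2 - 16.3206*n + 8.9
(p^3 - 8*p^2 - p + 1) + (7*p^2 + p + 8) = p^3 - p^2 + 9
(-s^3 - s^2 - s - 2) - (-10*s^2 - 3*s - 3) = -s^3 + 9*s^2 + 2*s + 1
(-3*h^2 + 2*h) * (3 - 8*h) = 24*h^3 - 25*h^2 + 6*h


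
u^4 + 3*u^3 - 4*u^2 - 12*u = u*(u - 2)*(u + 2)*(u + 3)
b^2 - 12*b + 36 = (b - 6)^2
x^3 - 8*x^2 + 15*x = x*(x - 5)*(x - 3)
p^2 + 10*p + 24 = (p + 4)*(p + 6)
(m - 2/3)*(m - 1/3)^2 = m^3 - 4*m^2/3 + 5*m/9 - 2/27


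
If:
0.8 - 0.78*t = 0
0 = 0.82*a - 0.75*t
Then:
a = 0.94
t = 1.03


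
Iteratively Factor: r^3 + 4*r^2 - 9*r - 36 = (r + 3)*(r^2 + r - 12) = (r + 3)*(r + 4)*(r - 3)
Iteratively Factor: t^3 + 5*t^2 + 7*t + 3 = (t + 1)*(t^2 + 4*t + 3) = (t + 1)*(t + 3)*(t + 1)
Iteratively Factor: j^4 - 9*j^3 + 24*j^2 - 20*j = (j - 5)*(j^3 - 4*j^2 + 4*j) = j*(j - 5)*(j^2 - 4*j + 4) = j*(j - 5)*(j - 2)*(j - 2)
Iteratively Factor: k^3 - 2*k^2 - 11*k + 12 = (k + 3)*(k^2 - 5*k + 4) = (k - 1)*(k + 3)*(k - 4)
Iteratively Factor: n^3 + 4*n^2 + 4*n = (n + 2)*(n^2 + 2*n) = n*(n + 2)*(n + 2)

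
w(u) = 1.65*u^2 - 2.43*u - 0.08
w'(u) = 3.3*u - 2.43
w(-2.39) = 15.15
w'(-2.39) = -10.32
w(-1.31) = 5.93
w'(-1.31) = -6.75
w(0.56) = -0.92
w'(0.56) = -0.58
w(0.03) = -0.15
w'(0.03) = -2.33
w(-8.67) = 145.02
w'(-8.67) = -31.04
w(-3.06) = 22.81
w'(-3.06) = -12.53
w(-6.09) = 75.91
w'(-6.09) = -22.53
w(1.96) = 1.50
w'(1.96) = 4.04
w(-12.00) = 266.68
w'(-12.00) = -42.03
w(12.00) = 208.36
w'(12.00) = 37.17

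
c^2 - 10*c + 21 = (c - 7)*(c - 3)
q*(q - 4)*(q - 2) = q^3 - 6*q^2 + 8*q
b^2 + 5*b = b*(b + 5)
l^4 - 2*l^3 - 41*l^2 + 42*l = l*(l - 7)*(l - 1)*(l + 6)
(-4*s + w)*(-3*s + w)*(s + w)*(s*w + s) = 12*s^4*w + 12*s^4 + 5*s^3*w^2 + 5*s^3*w - 6*s^2*w^3 - 6*s^2*w^2 + s*w^4 + s*w^3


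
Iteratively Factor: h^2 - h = (h - 1)*(h)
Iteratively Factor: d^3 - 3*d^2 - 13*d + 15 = (d - 1)*(d^2 - 2*d - 15) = (d - 1)*(d + 3)*(d - 5)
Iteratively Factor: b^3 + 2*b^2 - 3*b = (b - 1)*(b^2 + 3*b) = (b - 1)*(b + 3)*(b)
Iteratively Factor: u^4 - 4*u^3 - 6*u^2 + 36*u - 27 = (u - 1)*(u^3 - 3*u^2 - 9*u + 27) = (u - 3)*(u - 1)*(u^2 - 9) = (u - 3)*(u - 1)*(u + 3)*(u - 3)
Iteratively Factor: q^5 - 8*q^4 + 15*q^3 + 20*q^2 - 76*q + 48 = (q - 1)*(q^4 - 7*q^3 + 8*q^2 + 28*q - 48) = (q - 2)*(q - 1)*(q^3 - 5*q^2 - 2*q + 24) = (q - 3)*(q - 2)*(q - 1)*(q^2 - 2*q - 8) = (q - 4)*(q - 3)*(q - 2)*(q - 1)*(q + 2)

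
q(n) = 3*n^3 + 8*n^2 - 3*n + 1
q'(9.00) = 870.00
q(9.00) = 2809.00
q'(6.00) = 417.00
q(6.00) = 919.00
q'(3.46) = 160.10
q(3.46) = 210.66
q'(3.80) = 187.76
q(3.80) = 269.74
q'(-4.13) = 84.43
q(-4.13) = -61.49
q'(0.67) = 11.76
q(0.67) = 3.48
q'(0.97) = 20.99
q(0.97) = 8.36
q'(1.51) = 41.68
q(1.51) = 25.04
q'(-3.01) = 30.38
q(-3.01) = 0.70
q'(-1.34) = -8.28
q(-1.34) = 12.17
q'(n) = 9*n^2 + 16*n - 3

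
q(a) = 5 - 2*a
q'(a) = -2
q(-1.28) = 7.56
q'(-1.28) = -2.00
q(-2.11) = 9.22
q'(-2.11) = -2.00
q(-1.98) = 8.96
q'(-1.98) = -2.00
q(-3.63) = 12.26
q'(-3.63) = -2.00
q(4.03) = -3.06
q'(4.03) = -2.00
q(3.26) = -1.52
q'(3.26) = -2.00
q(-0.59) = 6.18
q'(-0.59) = -2.00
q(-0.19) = 5.38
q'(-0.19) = -2.00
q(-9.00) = 23.00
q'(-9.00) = -2.00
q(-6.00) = 17.00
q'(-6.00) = -2.00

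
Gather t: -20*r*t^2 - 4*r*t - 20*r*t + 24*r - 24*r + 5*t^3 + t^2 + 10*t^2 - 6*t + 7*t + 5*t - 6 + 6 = 5*t^3 + t^2*(11 - 20*r) + t*(6 - 24*r)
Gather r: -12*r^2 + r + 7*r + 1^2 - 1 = -12*r^2 + 8*r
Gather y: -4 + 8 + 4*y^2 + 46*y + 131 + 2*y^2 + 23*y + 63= 6*y^2 + 69*y + 198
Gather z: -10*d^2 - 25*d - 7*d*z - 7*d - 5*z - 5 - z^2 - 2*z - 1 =-10*d^2 - 32*d - z^2 + z*(-7*d - 7) - 6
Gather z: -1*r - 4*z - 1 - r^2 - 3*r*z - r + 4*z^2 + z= -r^2 - 2*r + 4*z^2 + z*(-3*r - 3) - 1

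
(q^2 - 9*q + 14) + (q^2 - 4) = 2*q^2 - 9*q + 10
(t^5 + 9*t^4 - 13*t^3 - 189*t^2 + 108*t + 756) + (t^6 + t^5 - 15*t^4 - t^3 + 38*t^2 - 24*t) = t^6 + 2*t^5 - 6*t^4 - 14*t^3 - 151*t^2 + 84*t + 756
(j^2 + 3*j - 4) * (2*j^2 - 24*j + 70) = 2*j^4 - 18*j^3 - 10*j^2 + 306*j - 280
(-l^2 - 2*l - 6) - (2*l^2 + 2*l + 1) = -3*l^2 - 4*l - 7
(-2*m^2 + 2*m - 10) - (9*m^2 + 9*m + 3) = -11*m^2 - 7*m - 13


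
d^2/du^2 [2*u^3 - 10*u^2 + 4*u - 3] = 12*u - 20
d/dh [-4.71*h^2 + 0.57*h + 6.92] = 0.57 - 9.42*h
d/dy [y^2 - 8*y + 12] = 2*y - 8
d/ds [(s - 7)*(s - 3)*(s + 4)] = 3*s^2 - 12*s - 19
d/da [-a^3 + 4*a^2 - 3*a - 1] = -3*a^2 + 8*a - 3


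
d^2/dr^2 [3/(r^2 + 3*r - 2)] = 6*(-r^2 - 3*r + (2*r + 3)^2 + 2)/(r^2 + 3*r - 2)^3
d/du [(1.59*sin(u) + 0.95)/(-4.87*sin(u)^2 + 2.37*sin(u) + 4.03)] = (7.7433*sin(u)^2 + 9.253*sin(u) + 4.1562)*cos(u)/(23.7169*sin(u)^4 - 23.0838*sin(u)^3 - 33.6353*sin(u)^2 + 19.1022*sin(u) + 16.2409)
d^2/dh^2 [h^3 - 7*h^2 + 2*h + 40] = 6*h - 14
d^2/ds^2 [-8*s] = 0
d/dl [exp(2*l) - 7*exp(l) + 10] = (2*exp(l) - 7)*exp(l)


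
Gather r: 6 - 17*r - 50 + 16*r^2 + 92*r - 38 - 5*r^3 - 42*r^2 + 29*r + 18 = -5*r^3 - 26*r^2 + 104*r - 64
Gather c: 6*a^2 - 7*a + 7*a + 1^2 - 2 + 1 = 6*a^2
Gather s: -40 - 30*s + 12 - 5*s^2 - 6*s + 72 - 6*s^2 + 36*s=44 - 11*s^2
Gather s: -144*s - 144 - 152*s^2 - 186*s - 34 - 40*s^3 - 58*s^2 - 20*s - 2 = -40*s^3 - 210*s^2 - 350*s - 180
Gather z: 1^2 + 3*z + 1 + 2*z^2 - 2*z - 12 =2*z^2 + z - 10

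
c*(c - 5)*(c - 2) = c^3 - 7*c^2 + 10*c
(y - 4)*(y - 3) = y^2 - 7*y + 12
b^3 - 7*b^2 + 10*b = b*(b - 5)*(b - 2)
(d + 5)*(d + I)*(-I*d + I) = -I*d^3 + d^2 - 4*I*d^2 + 4*d + 5*I*d - 5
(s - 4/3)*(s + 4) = s^2 + 8*s/3 - 16/3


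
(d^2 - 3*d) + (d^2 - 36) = 2*d^2 - 3*d - 36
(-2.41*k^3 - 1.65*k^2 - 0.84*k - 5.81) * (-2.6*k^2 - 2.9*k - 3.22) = 6.266*k^5 + 11.279*k^4 + 14.7292*k^3 + 22.855*k^2 + 19.5538*k + 18.7082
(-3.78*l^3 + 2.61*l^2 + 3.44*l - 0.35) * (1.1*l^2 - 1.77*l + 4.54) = -4.158*l^5 + 9.5616*l^4 - 17.9969*l^3 + 5.3756*l^2 + 16.2371*l - 1.589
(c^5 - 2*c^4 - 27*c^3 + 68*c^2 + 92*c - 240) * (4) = 4*c^5 - 8*c^4 - 108*c^3 + 272*c^2 + 368*c - 960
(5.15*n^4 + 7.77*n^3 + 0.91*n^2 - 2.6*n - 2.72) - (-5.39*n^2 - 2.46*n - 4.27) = 5.15*n^4 + 7.77*n^3 + 6.3*n^2 - 0.14*n + 1.55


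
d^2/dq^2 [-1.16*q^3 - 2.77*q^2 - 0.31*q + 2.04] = -6.96*q - 5.54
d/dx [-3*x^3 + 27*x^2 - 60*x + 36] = -9*x^2 + 54*x - 60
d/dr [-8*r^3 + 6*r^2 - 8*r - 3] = -24*r^2 + 12*r - 8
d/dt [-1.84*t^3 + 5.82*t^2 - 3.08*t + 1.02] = -5.52*t^2 + 11.64*t - 3.08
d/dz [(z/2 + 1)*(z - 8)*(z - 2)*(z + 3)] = 2*z^3 - 15*z^2/2 - 28*z + 10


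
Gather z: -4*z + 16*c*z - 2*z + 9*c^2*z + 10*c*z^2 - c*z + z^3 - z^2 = z^3 + z^2*(10*c - 1) + z*(9*c^2 + 15*c - 6)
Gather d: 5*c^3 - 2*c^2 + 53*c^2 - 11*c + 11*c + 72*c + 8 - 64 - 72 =5*c^3 + 51*c^2 + 72*c - 128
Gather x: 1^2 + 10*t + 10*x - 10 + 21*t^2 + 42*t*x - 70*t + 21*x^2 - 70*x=21*t^2 - 60*t + 21*x^2 + x*(42*t - 60) - 9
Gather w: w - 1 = w - 1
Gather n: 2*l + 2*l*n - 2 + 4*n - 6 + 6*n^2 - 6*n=2*l + 6*n^2 + n*(2*l - 2) - 8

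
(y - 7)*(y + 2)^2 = y^3 - 3*y^2 - 24*y - 28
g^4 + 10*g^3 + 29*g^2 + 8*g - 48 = (g - 1)*(g + 3)*(g + 4)^2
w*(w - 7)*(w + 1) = w^3 - 6*w^2 - 7*w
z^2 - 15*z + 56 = (z - 8)*(z - 7)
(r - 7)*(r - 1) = r^2 - 8*r + 7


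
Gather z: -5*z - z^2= -z^2 - 5*z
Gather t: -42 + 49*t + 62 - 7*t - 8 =42*t + 12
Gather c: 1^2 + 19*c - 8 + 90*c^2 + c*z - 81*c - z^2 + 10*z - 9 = 90*c^2 + c*(z - 62) - z^2 + 10*z - 16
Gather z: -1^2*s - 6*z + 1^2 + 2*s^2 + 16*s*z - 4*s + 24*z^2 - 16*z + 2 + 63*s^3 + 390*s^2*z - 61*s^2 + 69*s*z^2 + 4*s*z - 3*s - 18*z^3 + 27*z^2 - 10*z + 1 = 63*s^3 - 59*s^2 - 8*s - 18*z^3 + z^2*(69*s + 51) + z*(390*s^2 + 20*s - 32) + 4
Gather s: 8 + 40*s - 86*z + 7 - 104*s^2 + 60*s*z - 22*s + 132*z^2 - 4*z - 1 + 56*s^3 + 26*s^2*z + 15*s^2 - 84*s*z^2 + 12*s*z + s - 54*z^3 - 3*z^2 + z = 56*s^3 + s^2*(26*z - 89) + s*(-84*z^2 + 72*z + 19) - 54*z^3 + 129*z^2 - 89*z + 14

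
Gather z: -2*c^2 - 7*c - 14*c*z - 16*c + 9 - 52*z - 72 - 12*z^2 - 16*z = -2*c^2 - 23*c - 12*z^2 + z*(-14*c - 68) - 63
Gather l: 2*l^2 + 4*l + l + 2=2*l^2 + 5*l + 2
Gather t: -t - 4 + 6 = 2 - t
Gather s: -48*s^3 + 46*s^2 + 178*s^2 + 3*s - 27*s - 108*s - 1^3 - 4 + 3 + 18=-48*s^3 + 224*s^2 - 132*s + 16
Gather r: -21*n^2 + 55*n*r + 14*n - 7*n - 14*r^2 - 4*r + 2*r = -21*n^2 + 7*n - 14*r^2 + r*(55*n - 2)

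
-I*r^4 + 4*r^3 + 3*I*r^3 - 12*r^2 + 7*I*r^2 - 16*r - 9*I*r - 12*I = (r - 4)*(r + 1)*(r + 3*I)*(-I*r + 1)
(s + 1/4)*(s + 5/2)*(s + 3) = s^3 + 23*s^2/4 + 71*s/8 + 15/8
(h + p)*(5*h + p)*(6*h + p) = 30*h^3 + 41*h^2*p + 12*h*p^2 + p^3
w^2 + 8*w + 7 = (w + 1)*(w + 7)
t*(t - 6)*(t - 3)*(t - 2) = t^4 - 11*t^3 + 36*t^2 - 36*t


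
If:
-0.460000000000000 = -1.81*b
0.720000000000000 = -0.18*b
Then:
No Solution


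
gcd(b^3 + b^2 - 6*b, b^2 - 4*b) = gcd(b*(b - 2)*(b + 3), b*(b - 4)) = b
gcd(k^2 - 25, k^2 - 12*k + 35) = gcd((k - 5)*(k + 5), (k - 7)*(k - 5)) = k - 5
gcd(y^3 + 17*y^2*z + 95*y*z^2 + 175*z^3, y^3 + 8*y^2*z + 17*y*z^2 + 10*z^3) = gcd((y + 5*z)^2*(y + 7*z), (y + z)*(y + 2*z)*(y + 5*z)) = y + 5*z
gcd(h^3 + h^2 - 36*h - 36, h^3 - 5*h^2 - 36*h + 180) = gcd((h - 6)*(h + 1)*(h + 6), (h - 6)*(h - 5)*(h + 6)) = h^2 - 36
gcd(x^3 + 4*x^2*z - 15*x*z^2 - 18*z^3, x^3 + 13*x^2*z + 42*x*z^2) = x + 6*z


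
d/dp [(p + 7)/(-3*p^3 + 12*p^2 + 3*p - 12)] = (-p^3 + 4*p^2 + p - (p + 7)*(-3*p^2 + 8*p + 1) - 4)/(3*(p^3 - 4*p^2 - p + 4)^2)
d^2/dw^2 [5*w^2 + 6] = 10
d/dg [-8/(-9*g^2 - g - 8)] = 8*(-18*g - 1)/(9*g^2 + g + 8)^2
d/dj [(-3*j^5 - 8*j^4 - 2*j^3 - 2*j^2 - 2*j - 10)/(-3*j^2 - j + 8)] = (27*j^6 + 60*j^5 - 90*j^4 - 252*j^3 - 52*j^2 - 92*j - 26)/(9*j^4 + 6*j^3 - 47*j^2 - 16*j + 64)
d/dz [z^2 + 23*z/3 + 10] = 2*z + 23/3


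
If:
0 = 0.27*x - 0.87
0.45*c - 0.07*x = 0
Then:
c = 0.50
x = 3.22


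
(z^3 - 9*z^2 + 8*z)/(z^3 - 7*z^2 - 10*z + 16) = z/(z + 2)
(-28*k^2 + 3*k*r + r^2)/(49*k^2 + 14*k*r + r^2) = (-4*k + r)/(7*k + r)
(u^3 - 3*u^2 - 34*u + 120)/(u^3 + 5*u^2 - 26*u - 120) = (u - 4)/(u + 4)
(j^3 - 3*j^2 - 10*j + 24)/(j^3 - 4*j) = (j^2 - j - 12)/(j*(j + 2))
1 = 1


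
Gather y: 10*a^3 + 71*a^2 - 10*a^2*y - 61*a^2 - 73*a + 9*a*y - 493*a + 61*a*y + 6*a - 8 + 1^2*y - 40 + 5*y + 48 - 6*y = 10*a^3 + 10*a^2 - 560*a + y*(-10*a^2 + 70*a)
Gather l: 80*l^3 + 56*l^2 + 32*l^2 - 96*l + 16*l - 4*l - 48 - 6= 80*l^3 + 88*l^2 - 84*l - 54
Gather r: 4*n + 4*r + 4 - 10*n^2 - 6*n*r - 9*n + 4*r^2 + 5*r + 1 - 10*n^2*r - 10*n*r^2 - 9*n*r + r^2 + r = -10*n^2 - 5*n + r^2*(5 - 10*n) + r*(-10*n^2 - 15*n + 10) + 5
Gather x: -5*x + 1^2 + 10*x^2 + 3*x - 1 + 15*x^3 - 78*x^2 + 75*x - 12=15*x^3 - 68*x^2 + 73*x - 12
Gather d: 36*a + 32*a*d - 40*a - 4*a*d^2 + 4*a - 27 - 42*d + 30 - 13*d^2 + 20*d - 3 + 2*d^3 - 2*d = 2*d^3 + d^2*(-4*a - 13) + d*(32*a - 24)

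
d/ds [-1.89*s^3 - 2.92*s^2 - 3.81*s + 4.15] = -5.67*s^2 - 5.84*s - 3.81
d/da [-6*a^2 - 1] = -12*a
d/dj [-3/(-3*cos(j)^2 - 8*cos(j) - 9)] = 6*(3*cos(j) + 4)*sin(j)/(3*cos(j)^2 + 8*cos(j) + 9)^2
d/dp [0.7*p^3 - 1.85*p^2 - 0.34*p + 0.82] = 2.1*p^2 - 3.7*p - 0.34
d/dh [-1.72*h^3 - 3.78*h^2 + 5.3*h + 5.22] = -5.16*h^2 - 7.56*h + 5.3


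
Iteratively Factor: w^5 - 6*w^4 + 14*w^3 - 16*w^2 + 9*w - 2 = (w - 2)*(w^4 - 4*w^3 + 6*w^2 - 4*w + 1) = (w - 2)*(w - 1)*(w^3 - 3*w^2 + 3*w - 1) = (w - 2)*(w - 1)^2*(w^2 - 2*w + 1) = (w - 2)*(w - 1)^3*(w - 1)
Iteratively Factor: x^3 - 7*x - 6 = (x - 3)*(x^2 + 3*x + 2) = (x - 3)*(x + 1)*(x + 2)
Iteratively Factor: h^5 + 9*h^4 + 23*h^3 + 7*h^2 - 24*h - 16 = (h + 1)*(h^4 + 8*h^3 + 15*h^2 - 8*h - 16) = (h + 1)*(h + 4)*(h^3 + 4*h^2 - h - 4) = (h + 1)*(h + 4)^2*(h^2 - 1) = (h + 1)^2*(h + 4)^2*(h - 1)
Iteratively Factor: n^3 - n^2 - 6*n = (n)*(n^2 - n - 6) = n*(n - 3)*(n + 2)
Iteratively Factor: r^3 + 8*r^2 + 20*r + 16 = (r + 4)*(r^2 + 4*r + 4) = (r + 2)*(r + 4)*(r + 2)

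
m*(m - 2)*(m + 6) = m^3 + 4*m^2 - 12*m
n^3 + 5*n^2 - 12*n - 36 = (n - 3)*(n + 2)*(n + 6)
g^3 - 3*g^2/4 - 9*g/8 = g*(g - 3/2)*(g + 3/4)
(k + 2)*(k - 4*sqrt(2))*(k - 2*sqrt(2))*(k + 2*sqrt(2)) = k^4 - 4*sqrt(2)*k^3 + 2*k^3 - 8*sqrt(2)*k^2 - 8*k^2 - 16*k + 32*sqrt(2)*k + 64*sqrt(2)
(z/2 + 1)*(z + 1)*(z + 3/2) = z^3/2 + 9*z^2/4 + 13*z/4 + 3/2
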